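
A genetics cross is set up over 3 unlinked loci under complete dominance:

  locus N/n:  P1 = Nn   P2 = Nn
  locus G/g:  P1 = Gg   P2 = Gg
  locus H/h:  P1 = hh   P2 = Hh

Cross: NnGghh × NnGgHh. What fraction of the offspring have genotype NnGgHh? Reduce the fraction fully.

NnGghh gametes: NGh×2, Ngh×2, nGh×2, ngh×2
NnGgHh gametes: NGH×1, NGh×1, NgH×1, Ngh×1, nGH×1, nGh×1, ngH×1, ngh×1
NnGghh×NnGgHh grid (8·8=64): NNGGHh=2 NNGGhh=2 NNGgHh=4 NNGghh=4 NNggHh=2 NNgghh=2 NnGGHh=4 NnGGhh=4 NnGgHh=8 NnGghh=8 NnggHh=4 Nngghh=4 nnGGHh=2 nnGGhh=2 nnGgHh=4 nnGghh=4 nnggHh=2 nngghh=2
NnGgHh hits 8/64; gcd=8; 8÷8/64÷8 = 1/8

P(NnGgHh) = 1/8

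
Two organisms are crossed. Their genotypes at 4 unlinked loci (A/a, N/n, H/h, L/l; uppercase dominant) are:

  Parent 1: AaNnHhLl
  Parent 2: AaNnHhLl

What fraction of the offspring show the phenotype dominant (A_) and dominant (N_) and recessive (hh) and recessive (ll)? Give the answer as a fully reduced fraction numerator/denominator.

P(A_ N_ hh ll) = 9/256

AaNnHhLl gametes: ANHL×1, ANHl×1, ANhL×1, ANhl×1, AnHL×1, AnHl×1, AnhL×1, Anhl×1, aNHL×1, aNHl×1, aNhL×1, aNhl×1, anHL×1, anHl×1, anhL×1, anhl×1
AaNnHhLl gametes: ANHL×1, ANHl×1, ANhL×1, ANhl×1, AnHL×1, AnHl×1, AnhL×1, Anhl×1, aNHL×1, aNHl×1, aNhL×1, aNhl×1, anHL×1, anHl×1, anhL×1, anhl×1
AaNnHhLl×AaNnHhLl grid (16·16=256): AANNHHLL=1 AANNHHLl=2 AANNHHll=1 AANNHhLL=2 AANNHhLl=4 AANNHhll=2 AANNhhLL=1 AANNhhLl=2 AANNhhll=1 AANnHHLL=2 AANnHHLl=4 AANnHHll=2 AANnHhLL=4 AANnHhLl=8 AANnHhll=4 AANnhhLL=2 AANnhhLl=4 AANnhhll=2 AAnnHHLL=1 AAnnHHLl=2 AAnnHHll=1 AAnnHhLL=2 AAnnHhLl=4 AAnnHhll=2 AAnnhhLL=1 AAnnhhLl=2 AAnnhhll=1 AaNNHHLL=2 AaNNHHLl=4 AaNNHHll=2 AaNNHhLL=4 AaNNHhLl=8 AaNNHhll=4 AaNNhhLL=2 AaNNhhLl=4 AaNNhhll=2 AaNnHHLL=4 AaNnHHLl=8 AaNnHHll=4 AaNnHhLL=8 AaNnHhLl=16 AaNnHhll=8 AaNnhhLL=4 AaNnhhLl=8 AaNnhhll=4 AannHHLL=2 AannHHLl=4 AannHHll=2 AannHhLL=4 AannHhLl=8 AannHhll=4 AannhhLL=2 AannhhLl=4 Aannhhll=2 aaNNHHLL=1 aaNNHHLl=2 aaNNHHll=1 aaNNHhLL=2 aaNNHhLl=4 aaNNHhll=2 aaNNhhLL=1 aaNNhhLl=2 aaNNhhll=1 aaNnHHLL=2 aaNnHHLl=4 aaNnHHll=2 aaNnHhLL=4 aaNnHhLl=8 aaNnHhll=4 aaNnhhLL=2 aaNnhhLl=4 aaNnhhll=2 aannHHLL=1 aannHHLl=2 aannHHll=1 aannHhLL=2 aannHhLl=4 aannHhll=2 aannhhLL=1 aannhhLl=2 aannhhll=1
A_ N_ hh ll hits 9/256; gcd=1; 9÷1/256÷1 = 9/256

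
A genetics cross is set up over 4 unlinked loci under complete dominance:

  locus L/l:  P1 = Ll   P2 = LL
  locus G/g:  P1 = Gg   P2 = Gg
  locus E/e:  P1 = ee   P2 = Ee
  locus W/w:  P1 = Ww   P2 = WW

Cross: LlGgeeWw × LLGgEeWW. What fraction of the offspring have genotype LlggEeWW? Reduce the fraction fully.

LlGgeeWw gametes: LGeW×2, LGew×2, LgeW×2, Lgew×2, lGeW×2, lGew×2, lgeW×2, lgew×2
LLGgEeWW gametes: LGEW×4, LGeW×4, LgEW×4, LgeW×4
LlGgeeWw×LLGgEeWW grid (16·16=256): LLGGEeWW=8 LLGGEeWw=8 LLGGeeWW=8 LLGGeeWw=8 LLGgEeWW=16 LLGgEeWw=16 LLGgeeWW=16 LLGgeeWw=16 LLggEeWW=8 LLggEeWw=8 LLggeeWW=8 LLggeeWw=8 LlGGEeWW=8 LlGGEeWw=8 LlGGeeWW=8 LlGGeeWw=8 LlGgEeWW=16 LlGgEeWw=16 LlGgeeWW=16 LlGgeeWw=16 LlggEeWW=8 LlggEeWw=8 LlggeeWW=8 LlggeeWw=8
LlggEeWW hits 8/256; gcd=8; 8÷8/256÷8 = 1/32

P(LlggEeWW) = 1/32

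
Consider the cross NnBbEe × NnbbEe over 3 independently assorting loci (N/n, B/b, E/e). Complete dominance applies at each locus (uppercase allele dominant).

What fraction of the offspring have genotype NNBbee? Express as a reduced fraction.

NnBbEe gametes: NBE×1, NBe×1, NbE×1, Nbe×1, nBE×1, nBe×1, nbE×1, nbe×1
NnbbEe gametes: NbE×2, Nbe×2, nbE×2, nbe×2
NnBbEe×NnbbEe grid (8·8=64): NNBbEE=2 NNBbEe=4 NNBbee=2 NNbbEE=2 NNbbEe=4 NNbbee=2 NnBbEE=4 NnBbEe=8 NnBbee=4 NnbbEE=4 NnbbEe=8 Nnbbee=4 nnBbEE=2 nnBbEe=4 nnBbee=2 nnbbEE=2 nnbbEe=4 nnbbee=2
NNBbee hits 2/64; gcd=2; 2÷2/64÷2 = 1/32

P(NNBbee) = 1/32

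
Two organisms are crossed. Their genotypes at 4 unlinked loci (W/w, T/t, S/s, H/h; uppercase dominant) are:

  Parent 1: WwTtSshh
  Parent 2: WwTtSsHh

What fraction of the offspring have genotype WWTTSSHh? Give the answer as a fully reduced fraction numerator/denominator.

WwTtSshh gametes: WTSh×2, WTsh×2, WtSh×2, Wtsh×2, wTSh×2, wTsh×2, wtSh×2, wtsh×2
WwTtSsHh gametes: WTSH×1, WTSh×1, WTsH×1, WTsh×1, WtSH×1, WtSh×1, WtsH×1, Wtsh×1, wTSH×1, wTSh×1, wTsH×1, wTsh×1, wtSH×1, wtSh×1, wtsH×1, wtsh×1
WwTtSshh×WwTtSsHh grid (16·16=256): WWTTSSHh=2 WWTTSShh=2 WWTTSsHh=4 WWTTSshh=4 WWTTssHh=2 WWTTsshh=2 WWTtSSHh=4 WWTtSShh=4 WWTtSsHh=8 WWTtSshh=8 WWTtssHh=4 WWTtsshh=4 WWttSSHh=2 WWttSShh=2 WWttSsHh=4 WWttSshh=4 WWttssHh=2 WWttsshh=2 WwTTSSHh=4 WwTTSShh=4 WwTTSsHh=8 WwTTSshh=8 WwTTssHh=4 WwTTsshh=4 WwTtSSHh=8 WwTtSShh=8 WwTtSsHh=16 WwTtSshh=16 WwTtssHh=8 WwTtsshh=8 WwttSSHh=4 WwttSShh=4 WwttSsHh=8 WwttSshh=8 WwttssHh=4 Wwttsshh=4 wwTTSSHh=2 wwTTSShh=2 wwTTSsHh=4 wwTTSshh=4 wwTTssHh=2 wwTTsshh=2 wwTtSSHh=4 wwTtSShh=4 wwTtSsHh=8 wwTtSshh=8 wwTtssHh=4 wwTtsshh=4 wwttSSHh=2 wwttSShh=2 wwttSsHh=4 wwttSshh=4 wwttssHh=2 wwttsshh=2
WWTTSSHh hits 2/256; gcd=2; 2÷2/256÷2 = 1/128

P(WWTTSSHh) = 1/128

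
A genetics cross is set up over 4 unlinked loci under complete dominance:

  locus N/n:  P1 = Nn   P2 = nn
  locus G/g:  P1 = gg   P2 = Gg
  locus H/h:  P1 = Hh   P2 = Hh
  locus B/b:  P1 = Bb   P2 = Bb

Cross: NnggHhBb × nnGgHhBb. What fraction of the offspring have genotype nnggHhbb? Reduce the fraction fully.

P(nnggHhbb) = 1/32

NnggHhBb gametes: NgHB×2, NgHb×2, NghB×2, Nghb×2, ngHB×2, ngHb×2, nghB×2, nghb×2
nnGgHhBb gametes: nGHB×2, nGHb×2, nGhB×2, nGhb×2, ngHB×2, ngHb×2, nghB×2, nghb×2
NnggHhBb×nnGgHhBb grid (16·16=256): NnGgHHBB=4 NnGgHHBb=8 NnGgHHbb=4 NnGgHhBB=8 NnGgHhBb=16 NnGgHhbb=8 NnGghhBB=4 NnGghhBb=8 NnGghhbb=4 NnggHHBB=4 NnggHHBb=8 NnggHHbb=4 NnggHhBB=8 NnggHhBb=16 NnggHhbb=8 NngghhBB=4 NngghhBb=8 Nngghhbb=4 nnGgHHBB=4 nnGgHHBb=8 nnGgHHbb=4 nnGgHhBB=8 nnGgHhBb=16 nnGgHhbb=8 nnGghhBB=4 nnGghhBb=8 nnGghhbb=4 nnggHHBB=4 nnggHHBb=8 nnggHHbb=4 nnggHhBB=8 nnggHhBb=16 nnggHhbb=8 nngghhBB=4 nngghhBb=8 nngghhbb=4
nnggHhbb hits 8/256; gcd=8; 8÷8/256÷8 = 1/32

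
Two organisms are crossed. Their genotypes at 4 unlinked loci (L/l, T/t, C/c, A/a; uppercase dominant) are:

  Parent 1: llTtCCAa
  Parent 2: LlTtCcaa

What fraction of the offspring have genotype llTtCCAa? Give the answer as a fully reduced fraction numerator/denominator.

llTtCCAa gametes: lTCA×4, lTCa×4, ltCA×4, ltCa×4
LlTtCcaa gametes: LTCa×2, LTca×2, LtCa×2, Ltca×2, lTCa×2, lTca×2, ltCa×2, ltca×2
llTtCCAa×LlTtCcaa grid (16·16=256): LlTTCCAa=8 LlTTCCaa=8 LlTTCcAa=8 LlTTCcaa=8 LlTtCCAa=16 LlTtCCaa=16 LlTtCcAa=16 LlTtCcaa=16 LlttCCAa=8 LlttCCaa=8 LlttCcAa=8 LlttCcaa=8 llTTCCAa=8 llTTCCaa=8 llTTCcAa=8 llTTCcaa=8 llTtCCAa=16 llTtCCaa=16 llTtCcAa=16 llTtCcaa=16 llttCCAa=8 llttCCaa=8 llttCcAa=8 llttCcaa=8
llTtCCAa hits 16/256; gcd=16; 16÷16/256÷16 = 1/16

P(llTtCCAa) = 1/16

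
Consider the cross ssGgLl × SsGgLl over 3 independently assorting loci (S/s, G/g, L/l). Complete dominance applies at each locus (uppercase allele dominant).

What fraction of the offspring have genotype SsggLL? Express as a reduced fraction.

ssGgLl gametes: sGL×2, sGl×2, sgL×2, sgl×2
SsGgLl gametes: SGL×1, SGl×1, SgL×1, Sgl×1, sGL×1, sGl×1, sgL×1, sgl×1
ssGgLl×SsGgLl grid (8·8=64): SsGGLL=2 SsGGLl=4 SsGGll=2 SsGgLL=4 SsGgLl=8 SsGgll=4 SsggLL=2 SsggLl=4 Ssggll=2 ssGGLL=2 ssGGLl=4 ssGGll=2 ssGgLL=4 ssGgLl=8 ssGgll=4 ssggLL=2 ssggLl=4 ssggll=2
SsggLL hits 2/64; gcd=2; 2÷2/64÷2 = 1/32

P(SsggLL) = 1/32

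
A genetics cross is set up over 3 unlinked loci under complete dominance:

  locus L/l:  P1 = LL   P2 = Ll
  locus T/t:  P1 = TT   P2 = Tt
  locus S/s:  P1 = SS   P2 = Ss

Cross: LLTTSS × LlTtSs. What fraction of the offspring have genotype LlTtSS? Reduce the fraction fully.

P(LlTtSS) = 1/8

LLTTSS gametes: LTS×8
LlTtSs gametes: LTS×1, LTs×1, LtS×1, Lts×1, lTS×1, lTs×1, ltS×1, lts×1
LLTTSS×LlTtSs grid (8·8=64): LLTTSS=8 LLTTSs=8 LLTtSS=8 LLTtSs=8 LlTTSS=8 LlTTSs=8 LlTtSS=8 LlTtSs=8
LlTtSS hits 8/64; gcd=8; 8÷8/64÷8 = 1/8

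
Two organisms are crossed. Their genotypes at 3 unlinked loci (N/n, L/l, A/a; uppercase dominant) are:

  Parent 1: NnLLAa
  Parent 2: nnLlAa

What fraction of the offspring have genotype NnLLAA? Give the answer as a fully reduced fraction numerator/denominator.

NnLLAa gametes: NLA×2, NLa×2, nLA×2, nLa×2
nnLlAa gametes: nLA×2, nLa×2, nlA×2, nla×2
NnLLAa×nnLlAa grid (8·8=64): NnLLAA=4 NnLLAa=8 NnLLaa=4 NnLlAA=4 NnLlAa=8 NnLlaa=4 nnLLAA=4 nnLLAa=8 nnLLaa=4 nnLlAA=4 nnLlAa=8 nnLlaa=4
NnLLAA hits 4/64; gcd=4; 4÷4/64÷4 = 1/16

P(NnLLAA) = 1/16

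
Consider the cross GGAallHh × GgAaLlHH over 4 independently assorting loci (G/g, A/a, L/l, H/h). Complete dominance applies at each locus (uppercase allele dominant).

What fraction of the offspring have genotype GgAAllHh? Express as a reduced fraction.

P(GgAAllHh) = 1/32

GGAallHh gametes: GAlH×4, GAlh×4, GalH×4, Galh×4
GgAaLlHH gametes: GALH×2, GAlH×2, GaLH×2, GalH×2, gALH×2, gAlH×2, gaLH×2, galH×2
GGAallHh×GgAaLlHH grid (16·16=256): GGAALlHH=8 GGAALlHh=8 GGAAllHH=8 GGAAllHh=8 GGAaLlHH=16 GGAaLlHh=16 GGAallHH=16 GGAallHh=16 GGaaLlHH=8 GGaaLlHh=8 GGaallHH=8 GGaallHh=8 GgAALlHH=8 GgAALlHh=8 GgAAllHH=8 GgAAllHh=8 GgAaLlHH=16 GgAaLlHh=16 GgAallHH=16 GgAallHh=16 GgaaLlHH=8 GgaaLlHh=8 GgaallHH=8 GgaallHh=8
GgAAllHh hits 8/256; gcd=8; 8÷8/256÷8 = 1/32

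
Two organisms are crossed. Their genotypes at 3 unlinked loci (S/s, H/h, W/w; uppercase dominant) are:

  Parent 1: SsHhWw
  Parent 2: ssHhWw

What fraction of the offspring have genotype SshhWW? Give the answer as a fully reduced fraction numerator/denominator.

SsHhWw gametes: SHW×1, SHw×1, ShW×1, Shw×1, sHW×1, sHw×1, shW×1, shw×1
ssHhWw gametes: sHW×2, sHw×2, shW×2, shw×2
SsHhWw×ssHhWw grid (8·8=64): SsHHWW=2 SsHHWw=4 SsHHww=2 SsHhWW=4 SsHhWw=8 SsHhww=4 SshhWW=2 SshhWw=4 Sshhww=2 ssHHWW=2 ssHHWw=4 ssHHww=2 ssHhWW=4 ssHhWw=8 ssHhww=4 sshhWW=2 sshhWw=4 sshhww=2
SshhWW hits 2/64; gcd=2; 2÷2/64÷2 = 1/32

P(SshhWW) = 1/32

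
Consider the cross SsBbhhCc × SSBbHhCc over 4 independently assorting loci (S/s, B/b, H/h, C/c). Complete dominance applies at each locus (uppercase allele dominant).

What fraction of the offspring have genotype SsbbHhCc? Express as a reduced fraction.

P(SsbbHhCc) = 1/32

SsBbhhCc gametes: SBhC×2, SBhc×2, SbhC×2, Sbhc×2, sBhC×2, sBhc×2, sbhC×2, sbhc×2
SSBbHhCc gametes: SBHC×2, SBHc×2, SBhC×2, SBhc×2, SbHC×2, SbHc×2, SbhC×2, Sbhc×2
SsBbhhCc×SSBbHhCc grid (16·16=256): SSBBHhCC=4 SSBBHhCc=8 SSBBHhcc=4 SSBBhhCC=4 SSBBhhCc=8 SSBBhhcc=4 SSBbHhCC=8 SSBbHhCc=16 SSBbHhcc=8 SSBbhhCC=8 SSBbhhCc=16 SSBbhhcc=8 SSbbHhCC=4 SSbbHhCc=8 SSbbHhcc=4 SSbbhhCC=4 SSbbhhCc=8 SSbbhhcc=4 SsBBHhCC=4 SsBBHhCc=8 SsBBHhcc=4 SsBBhhCC=4 SsBBhhCc=8 SsBBhhcc=4 SsBbHhCC=8 SsBbHhCc=16 SsBbHhcc=8 SsBbhhCC=8 SsBbhhCc=16 SsBbhhcc=8 SsbbHhCC=4 SsbbHhCc=8 SsbbHhcc=4 SsbbhhCC=4 SsbbhhCc=8 Ssbbhhcc=4
SsbbHhCc hits 8/256; gcd=8; 8÷8/256÷8 = 1/32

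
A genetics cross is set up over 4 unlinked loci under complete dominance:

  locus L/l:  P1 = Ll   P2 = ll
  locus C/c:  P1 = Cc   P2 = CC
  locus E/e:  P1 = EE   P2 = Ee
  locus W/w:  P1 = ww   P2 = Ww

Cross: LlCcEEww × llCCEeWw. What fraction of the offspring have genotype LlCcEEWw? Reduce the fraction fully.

LlCcEEww gametes: LCEw×4, LcEw×4, lCEw×4, lcEw×4
llCCEeWw gametes: lCEW×4, lCEw×4, lCeW×4, lCew×4
LlCcEEww×llCCEeWw grid (16·16=256): LlCCEEWw=16 LlCCEEww=16 LlCCEeWw=16 LlCCEeww=16 LlCcEEWw=16 LlCcEEww=16 LlCcEeWw=16 LlCcEeww=16 llCCEEWw=16 llCCEEww=16 llCCEeWw=16 llCCEeww=16 llCcEEWw=16 llCcEEww=16 llCcEeWw=16 llCcEeww=16
LlCcEEWw hits 16/256; gcd=16; 16÷16/256÷16 = 1/16

P(LlCcEEWw) = 1/16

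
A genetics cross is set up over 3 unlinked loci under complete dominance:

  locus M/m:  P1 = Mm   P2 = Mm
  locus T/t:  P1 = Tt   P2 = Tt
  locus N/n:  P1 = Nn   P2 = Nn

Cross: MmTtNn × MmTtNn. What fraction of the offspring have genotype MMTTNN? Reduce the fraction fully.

MmTtNn gametes: MTN×1, MTn×1, MtN×1, Mtn×1, mTN×1, mTn×1, mtN×1, mtn×1
MmTtNn gametes: MTN×1, MTn×1, MtN×1, Mtn×1, mTN×1, mTn×1, mtN×1, mtn×1
MmTtNn×MmTtNn grid (8·8=64): MMTTNN=1 MMTTNn=2 MMTTnn=1 MMTtNN=2 MMTtNn=4 MMTtnn=2 MMttNN=1 MMttNn=2 MMttnn=1 MmTTNN=2 MmTTNn=4 MmTTnn=2 MmTtNN=4 MmTtNn=8 MmTtnn=4 MmttNN=2 MmttNn=4 Mmttnn=2 mmTTNN=1 mmTTNn=2 mmTTnn=1 mmTtNN=2 mmTtNn=4 mmTtnn=2 mmttNN=1 mmttNn=2 mmttnn=1
MMTTNN hits 1/64; gcd=1; 1÷1/64÷1 = 1/64

P(MMTTNN) = 1/64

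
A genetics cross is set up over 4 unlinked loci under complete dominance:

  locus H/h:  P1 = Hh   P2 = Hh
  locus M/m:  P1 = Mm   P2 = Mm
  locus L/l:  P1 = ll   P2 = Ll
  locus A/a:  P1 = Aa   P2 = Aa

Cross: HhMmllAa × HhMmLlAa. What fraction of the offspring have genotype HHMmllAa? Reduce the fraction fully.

P(HHMmllAa) = 1/32

HhMmllAa gametes: HMlA×2, HMla×2, HmlA×2, Hmla×2, hMlA×2, hMla×2, hmlA×2, hmla×2
HhMmLlAa gametes: HMLA×1, HMLa×1, HMlA×1, HMla×1, HmLA×1, HmLa×1, HmlA×1, Hmla×1, hMLA×1, hMLa×1, hMlA×1, hMla×1, hmLA×1, hmLa×1, hmlA×1, hmla×1
HhMmllAa×HhMmLlAa grid (16·16=256): HHMMLlAA=2 HHMMLlAa=4 HHMMLlaa=2 HHMMllAA=2 HHMMllAa=4 HHMMllaa=2 HHMmLlAA=4 HHMmLlAa=8 HHMmLlaa=4 HHMmllAA=4 HHMmllAa=8 HHMmllaa=4 HHmmLlAA=2 HHmmLlAa=4 HHmmLlaa=2 HHmmllAA=2 HHmmllAa=4 HHmmllaa=2 HhMMLlAA=4 HhMMLlAa=8 HhMMLlaa=4 HhMMllAA=4 HhMMllAa=8 HhMMllaa=4 HhMmLlAA=8 HhMmLlAa=16 HhMmLlaa=8 HhMmllAA=8 HhMmllAa=16 HhMmllaa=8 HhmmLlAA=4 HhmmLlAa=8 HhmmLlaa=4 HhmmllAA=4 HhmmllAa=8 Hhmmllaa=4 hhMMLlAA=2 hhMMLlAa=4 hhMMLlaa=2 hhMMllAA=2 hhMMllAa=4 hhMMllaa=2 hhMmLlAA=4 hhMmLlAa=8 hhMmLlaa=4 hhMmllAA=4 hhMmllAa=8 hhMmllaa=4 hhmmLlAA=2 hhmmLlAa=4 hhmmLlaa=2 hhmmllAA=2 hhmmllAa=4 hhmmllaa=2
HHMmllAa hits 8/256; gcd=8; 8÷8/256÷8 = 1/32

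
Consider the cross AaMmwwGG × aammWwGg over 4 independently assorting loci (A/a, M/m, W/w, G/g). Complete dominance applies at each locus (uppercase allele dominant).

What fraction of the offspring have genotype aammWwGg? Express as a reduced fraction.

P(aammWwGg) = 1/16

AaMmwwGG gametes: AMwG×4, AmwG×4, aMwG×4, amwG×4
aammWwGg gametes: amWG×4, amWg×4, amwG×4, amwg×4
AaMmwwGG×aammWwGg grid (16·16=256): AaMmWwGG=16 AaMmWwGg=16 AaMmwwGG=16 AaMmwwGg=16 AammWwGG=16 AammWwGg=16 AammwwGG=16 AammwwGg=16 aaMmWwGG=16 aaMmWwGg=16 aaMmwwGG=16 aaMmwwGg=16 aammWwGG=16 aammWwGg=16 aammwwGG=16 aammwwGg=16
aammWwGg hits 16/256; gcd=16; 16÷16/256÷16 = 1/16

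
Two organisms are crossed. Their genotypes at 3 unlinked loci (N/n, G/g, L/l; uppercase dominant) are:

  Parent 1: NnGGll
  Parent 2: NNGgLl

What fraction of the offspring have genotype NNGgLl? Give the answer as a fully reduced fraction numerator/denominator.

P(NNGgLl) = 1/8

NnGGll gametes: NGl×4, nGl×4
NNGgLl gametes: NGL×2, NGl×2, NgL×2, Ngl×2
NnGGll×NNGgLl grid (8·8=64): NNGGLl=8 NNGGll=8 NNGgLl=8 NNGgll=8 NnGGLl=8 NnGGll=8 NnGgLl=8 NnGgll=8
NNGgLl hits 8/64; gcd=8; 8÷8/64÷8 = 1/8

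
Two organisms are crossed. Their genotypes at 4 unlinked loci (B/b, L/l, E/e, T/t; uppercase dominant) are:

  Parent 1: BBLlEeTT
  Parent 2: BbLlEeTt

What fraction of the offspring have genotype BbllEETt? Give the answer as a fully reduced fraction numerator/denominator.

P(BbllEETt) = 1/64

BBLlEeTT gametes: BLET×4, BLeT×4, BlET×4, BleT×4
BbLlEeTt gametes: BLET×1, BLEt×1, BLeT×1, BLet×1, BlET×1, BlEt×1, BleT×1, Blet×1, bLET×1, bLEt×1, bLeT×1, bLet×1, blET×1, blEt×1, bleT×1, blet×1
BBLlEeTT×BbLlEeTt grid (16·16=256): BBLLEETT=4 BBLLEETt=4 BBLLEeTT=8 BBLLEeTt=8 BBLLeeTT=4 BBLLeeTt=4 BBLlEETT=8 BBLlEETt=8 BBLlEeTT=16 BBLlEeTt=16 BBLleeTT=8 BBLleeTt=8 BBllEETT=4 BBllEETt=4 BBllEeTT=8 BBllEeTt=8 BBlleeTT=4 BBlleeTt=4 BbLLEETT=4 BbLLEETt=4 BbLLEeTT=8 BbLLEeTt=8 BbLLeeTT=4 BbLLeeTt=4 BbLlEETT=8 BbLlEETt=8 BbLlEeTT=16 BbLlEeTt=16 BbLleeTT=8 BbLleeTt=8 BbllEETT=4 BbllEETt=4 BbllEeTT=8 BbllEeTt=8 BblleeTT=4 BblleeTt=4
BbllEETt hits 4/256; gcd=4; 4÷4/256÷4 = 1/64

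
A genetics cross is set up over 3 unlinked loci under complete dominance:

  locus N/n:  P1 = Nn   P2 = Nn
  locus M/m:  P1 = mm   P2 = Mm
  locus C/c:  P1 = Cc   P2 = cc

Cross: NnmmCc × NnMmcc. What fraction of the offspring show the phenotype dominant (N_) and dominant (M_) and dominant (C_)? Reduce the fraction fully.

P(N_ M_ C_) = 3/16

NnmmCc gametes: NmC×2, Nmc×2, nmC×2, nmc×2
NnMmcc gametes: NMc×2, Nmc×2, nMc×2, nmc×2
NnmmCc×NnMmcc grid (8·8=64): NNMmCc=4 NNMmcc=4 NNmmCc=4 NNmmcc=4 NnMmCc=8 NnMmcc=8 NnmmCc=8 Nnmmcc=8 nnMmCc=4 nnMmcc=4 nnmmCc=4 nnmmcc=4
N_ M_ C_ hits 12/64; gcd=4; 12÷4/64÷4 = 3/16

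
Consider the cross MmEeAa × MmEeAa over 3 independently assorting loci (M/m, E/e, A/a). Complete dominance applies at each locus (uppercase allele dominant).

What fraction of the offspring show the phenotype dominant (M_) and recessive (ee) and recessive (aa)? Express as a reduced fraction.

MmEeAa gametes: MEA×1, MEa×1, MeA×1, Mea×1, mEA×1, mEa×1, meA×1, mea×1
MmEeAa gametes: MEA×1, MEa×1, MeA×1, Mea×1, mEA×1, mEa×1, meA×1, mea×1
MmEeAa×MmEeAa grid (8·8=64): MMEEAA=1 MMEEAa=2 MMEEaa=1 MMEeAA=2 MMEeAa=4 MMEeaa=2 MMeeAA=1 MMeeAa=2 MMeeaa=1 MmEEAA=2 MmEEAa=4 MmEEaa=2 MmEeAA=4 MmEeAa=8 MmEeaa=4 MmeeAA=2 MmeeAa=4 Mmeeaa=2 mmEEAA=1 mmEEAa=2 mmEEaa=1 mmEeAA=2 mmEeAa=4 mmEeaa=2 mmeeAA=1 mmeeAa=2 mmeeaa=1
M_ ee aa hits 3/64; gcd=1; 3÷1/64÷1 = 3/64

P(M_ ee aa) = 3/64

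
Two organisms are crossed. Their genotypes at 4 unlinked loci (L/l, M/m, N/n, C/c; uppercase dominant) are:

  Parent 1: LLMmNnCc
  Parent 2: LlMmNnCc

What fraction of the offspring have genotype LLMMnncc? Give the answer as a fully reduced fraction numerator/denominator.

P(LLMMnncc) = 1/128

LLMmNnCc gametes: LMNC×2, LMNc×2, LMnC×2, LMnc×2, LmNC×2, LmNc×2, LmnC×2, Lmnc×2
LlMmNnCc gametes: LMNC×1, LMNc×1, LMnC×1, LMnc×1, LmNC×1, LmNc×1, LmnC×1, Lmnc×1, lMNC×1, lMNc×1, lMnC×1, lMnc×1, lmNC×1, lmNc×1, lmnC×1, lmnc×1
LLMmNnCc×LlMmNnCc grid (16·16=256): LLMMNNCC=2 LLMMNNCc=4 LLMMNNcc=2 LLMMNnCC=4 LLMMNnCc=8 LLMMNncc=4 LLMMnnCC=2 LLMMnnCc=4 LLMMnncc=2 LLMmNNCC=4 LLMmNNCc=8 LLMmNNcc=4 LLMmNnCC=8 LLMmNnCc=16 LLMmNncc=8 LLMmnnCC=4 LLMmnnCc=8 LLMmnncc=4 LLmmNNCC=2 LLmmNNCc=4 LLmmNNcc=2 LLmmNnCC=4 LLmmNnCc=8 LLmmNncc=4 LLmmnnCC=2 LLmmnnCc=4 LLmmnncc=2 LlMMNNCC=2 LlMMNNCc=4 LlMMNNcc=2 LlMMNnCC=4 LlMMNnCc=8 LlMMNncc=4 LlMMnnCC=2 LlMMnnCc=4 LlMMnncc=2 LlMmNNCC=4 LlMmNNCc=8 LlMmNNcc=4 LlMmNnCC=8 LlMmNnCc=16 LlMmNncc=8 LlMmnnCC=4 LlMmnnCc=8 LlMmnncc=4 LlmmNNCC=2 LlmmNNCc=4 LlmmNNcc=2 LlmmNnCC=4 LlmmNnCc=8 LlmmNncc=4 LlmmnnCC=2 LlmmnnCc=4 Llmmnncc=2
LLMMnncc hits 2/256; gcd=2; 2÷2/256÷2 = 1/128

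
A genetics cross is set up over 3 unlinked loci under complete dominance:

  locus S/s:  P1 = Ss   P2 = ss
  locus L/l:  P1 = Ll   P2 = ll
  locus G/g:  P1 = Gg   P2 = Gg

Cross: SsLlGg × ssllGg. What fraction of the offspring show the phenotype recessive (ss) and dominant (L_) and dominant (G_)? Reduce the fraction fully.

P(ss L_ G_) = 3/16

SsLlGg gametes: SLG×1, SLg×1, SlG×1, Slg×1, sLG×1, sLg×1, slG×1, slg×1
ssllGg gametes: slG×4, slg×4
SsLlGg×ssllGg grid (8·8=64): SsLlGG=4 SsLlGg=8 SsLlgg=4 SsllGG=4 SsllGg=8 Ssllgg=4 ssLlGG=4 ssLlGg=8 ssLlgg=4 ssllGG=4 ssllGg=8 ssllgg=4
ss L_ G_ hits 12/64; gcd=4; 12÷4/64÷4 = 3/16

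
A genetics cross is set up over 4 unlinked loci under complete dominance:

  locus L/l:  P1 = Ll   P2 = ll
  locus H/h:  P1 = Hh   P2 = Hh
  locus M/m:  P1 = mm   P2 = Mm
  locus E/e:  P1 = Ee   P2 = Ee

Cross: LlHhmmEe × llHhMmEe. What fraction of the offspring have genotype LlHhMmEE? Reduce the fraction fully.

LlHhmmEe gametes: LHmE×2, LHme×2, LhmE×2, Lhme×2, lHmE×2, lHme×2, lhmE×2, lhme×2
llHhMmEe gametes: lHME×2, lHMe×2, lHmE×2, lHme×2, lhME×2, lhMe×2, lhmE×2, lhme×2
LlHhmmEe×llHhMmEe grid (16·16=256): LlHHMmEE=4 LlHHMmEe=8 LlHHMmee=4 LlHHmmEE=4 LlHHmmEe=8 LlHHmmee=4 LlHhMmEE=8 LlHhMmEe=16 LlHhMmee=8 LlHhmmEE=8 LlHhmmEe=16 LlHhmmee=8 LlhhMmEE=4 LlhhMmEe=8 LlhhMmee=4 LlhhmmEE=4 LlhhmmEe=8 Llhhmmee=4 llHHMmEE=4 llHHMmEe=8 llHHMmee=4 llHHmmEE=4 llHHmmEe=8 llHHmmee=4 llHhMmEE=8 llHhMmEe=16 llHhMmee=8 llHhmmEE=8 llHhmmEe=16 llHhmmee=8 llhhMmEE=4 llhhMmEe=8 llhhMmee=4 llhhmmEE=4 llhhmmEe=8 llhhmmee=4
LlHhMmEE hits 8/256; gcd=8; 8÷8/256÷8 = 1/32

P(LlHhMmEE) = 1/32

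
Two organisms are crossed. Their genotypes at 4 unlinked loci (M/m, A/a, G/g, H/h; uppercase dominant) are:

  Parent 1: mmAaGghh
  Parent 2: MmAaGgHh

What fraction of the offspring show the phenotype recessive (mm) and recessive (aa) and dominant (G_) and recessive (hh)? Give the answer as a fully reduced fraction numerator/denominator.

mmAaGghh gametes: mAGh×4, mAgh×4, maGh×4, magh×4
MmAaGgHh gametes: MAGH×1, MAGh×1, MAgH×1, MAgh×1, MaGH×1, MaGh×1, MagH×1, Magh×1, mAGH×1, mAGh×1, mAgH×1, mAgh×1, maGH×1, maGh×1, magH×1, magh×1
mmAaGghh×MmAaGgHh grid (16·16=256): MmAAGGHh=4 MmAAGGhh=4 MmAAGgHh=8 MmAAGghh=8 MmAAggHh=4 MmAAgghh=4 MmAaGGHh=8 MmAaGGhh=8 MmAaGgHh=16 MmAaGghh=16 MmAaggHh=8 MmAagghh=8 MmaaGGHh=4 MmaaGGhh=4 MmaaGgHh=8 MmaaGghh=8 MmaaggHh=4 Mmaagghh=4 mmAAGGHh=4 mmAAGGhh=4 mmAAGgHh=8 mmAAGghh=8 mmAAggHh=4 mmAAgghh=4 mmAaGGHh=8 mmAaGGhh=8 mmAaGgHh=16 mmAaGghh=16 mmAaggHh=8 mmAagghh=8 mmaaGGHh=4 mmaaGGhh=4 mmaaGgHh=8 mmaaGghh=8 mmaaggHh=4 mmaagghh=4
mm aa G_ hh hits 12/256; gcd=4; 12÷4/256÷4 = 3/64

P(mm aa G_ hh) = 3/64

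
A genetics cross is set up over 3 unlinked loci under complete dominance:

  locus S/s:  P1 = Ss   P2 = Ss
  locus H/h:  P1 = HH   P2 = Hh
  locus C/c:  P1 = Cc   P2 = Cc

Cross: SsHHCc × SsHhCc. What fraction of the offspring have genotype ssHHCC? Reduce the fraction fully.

P(ssHHCC) = 1/32

SsHHCc gametes: SHC×2, SHc×2, sHC×2, sHc×2
SsHhCc gametes: SHC×1, SHc×1, ShC×1, Shc×1, sHC×1, sHc×1, shC×1, shc×1
SsHHCc×SsHhCc grid (8·8=64): SSHHCC=2 SSHHCc=4 SSHHcc=2 SSHhCC=2 SSHhCc=4 SSHhcc=2 SsHHCC=4 SsHHCc=8 SsHHcc=4 SsHhCC=4 SsHhCc=8 SsHhcc=4 ssHHCC=2 ssHHCc=4 ssHHcc=2 ssHhCC=2 ssHhCc=4 ssHhcc=2
ssHHCC hits 2/64; gcd=2; 2÷2/64÷2 = 1/32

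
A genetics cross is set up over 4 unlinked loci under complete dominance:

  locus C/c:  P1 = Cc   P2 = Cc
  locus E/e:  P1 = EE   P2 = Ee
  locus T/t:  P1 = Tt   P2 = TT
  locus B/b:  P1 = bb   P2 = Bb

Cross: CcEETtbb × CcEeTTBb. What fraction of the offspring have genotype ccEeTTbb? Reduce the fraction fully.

CcEETtbb gametes: CETb×4, CEtb×4, cETb×4, cEtb×4
CcEeTTBb gametes: CETB×2, CETb×2, CeTB×2, CeTb×2, cETB×2, cETb×2, ceTB×2, ceTb×2
CcEETtbb×CcEeTTBb grid (16·16=256): CCEETTBb=8 CCEETTbb=8 CCEETtBb=8 CCEETtbb=8 CCEeTTBb=8 CCEeTTbb=8 CCEeTtBb=8 CCEeTtbb=8 CcEETTBb=16 CcEETTbb=16 CcEETtBb=16 CcEETtbb=16 CcEeTTBb=16 CcEeTTbb=16 CcEeTtBb=16 CcEeTtbb=16 ccEETTBb=8 ccEETTbb=8 ccEETtBb=8 ccEETtbb=8 ccEeTTBb=8 ccEeTTbb=8 ccEeTtBb=8 ccEeTtbb=8
ccEeTTbb hits 8/256; gcd=8; 8÷8/256÷8 = 1/32

P(ccEeTTbb) = 1/32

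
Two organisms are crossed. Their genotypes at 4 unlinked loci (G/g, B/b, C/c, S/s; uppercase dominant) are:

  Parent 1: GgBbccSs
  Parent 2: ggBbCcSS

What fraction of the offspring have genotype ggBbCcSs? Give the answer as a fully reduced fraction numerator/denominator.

P(ggBbCcSs) = 1/16

GgBbccSs gametes: GBcS×2, GBcs×2, GbcS×2, Gbcs×2, gBcS×2, gBcs×2, gbcS×2, gbcs×2
ggBbCcSS gametes: gBCS×4, gBcS×4, gbCS×4, gbcS×4
GgBbccSs×ggBbCcSS grid (16·16=256): GgBBCcSS=8 GgBBCcSs=8 GgBBccSS=8 GgBBccSs=8 GgBbCcSS=16 GgBbCcSs=16 GgBbccSS=16 GgBbccSs=16 GgbbCcSS=8 GgbbCcSs=8 GgbbccSS=8 GgbbccSs=8 ggBBCcSS=8 ggBBCcSs=8 ggBBccSS=8 ggBBccSs=8 ggBbCcSS=16 ggBbCcSs=16 ggBbccSS=16 ggBbccSs=16 ggbbCcSS=8 ggbbCcSs=8 ggbbccSS=8 ggbbccSs=8
ggBbCcSs hits 16/256; gcd=16; 16÷16/256÷16 = 1/16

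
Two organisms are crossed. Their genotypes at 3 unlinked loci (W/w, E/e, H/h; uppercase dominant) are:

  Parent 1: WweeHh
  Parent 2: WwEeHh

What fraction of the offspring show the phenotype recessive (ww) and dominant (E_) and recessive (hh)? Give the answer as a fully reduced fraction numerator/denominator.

WweeHh gametes: WeH×2, Weh×2, weH×2, weh×2
WwEeHh gametes: WEH×1, WEh×1, WeH×1, Weh×1, wEH×1, wEh×1, weH×1, weh×1
WweeHh×WwEeHh grid (8·8=64): WWEeHH=2 WWEeHh=4 WWEehh=2 WWeeHH=2 WWeeHh=4 WWeehh=2 WwEeHH=4 WwEeHh=8 WwEehh=4 WweeHH=4 WweeHh=8 Wweehh=4 wwEeHH=2 wwEeHh=4 wwEehh=2 wweeHH=2 wweeHh=4 wweehh=2
ww E_ hh hits 2/64; gcd=2; 2÷2/64÷2 = 1/32

P(ww E_ hh) = 1/32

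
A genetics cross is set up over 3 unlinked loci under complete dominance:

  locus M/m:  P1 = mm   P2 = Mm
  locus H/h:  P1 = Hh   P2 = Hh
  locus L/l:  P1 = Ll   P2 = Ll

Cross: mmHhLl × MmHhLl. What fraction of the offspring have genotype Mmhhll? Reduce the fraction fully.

mmHhLl gametes: mHL×2, mHl×2, mhL×2, mhl×2
MmHhLl gametes: MHL×1, MHl×1, MhL×1, Mhl×1, mHL×1, mHl×1, mhL×1, mhl×1
mmHhLl×MmHhLl grid (8·8=64): MmHHLL=2 MmHHLl=4 MmHHll=2 MmHhLL=4 MmHhLl=8 MmHhll=4 MmhhLL=2 MmhhLl=4 Mmhhll=2 mmHHLL=2 mmHHLl=4 mmHHll=2 mmHhLL=4 mmHhLl=8 mmHhll=4 mmhhLL=2 mmhhLl=4 mmhhll=2
Mmhhll hits 2/64; gcd=2; 2÷2/64÷2 = 1/32

P(Mmhhll) = 1/32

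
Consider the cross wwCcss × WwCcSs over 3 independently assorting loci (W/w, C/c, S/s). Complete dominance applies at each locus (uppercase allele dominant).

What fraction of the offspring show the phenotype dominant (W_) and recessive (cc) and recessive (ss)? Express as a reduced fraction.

wwCcss gametes: wCs×4, wcs×4
WwCcSs gametes: WCS×1, WCs×1, WcS×1, Wcs×1, wCS×1, wCs×1, wcS×1, wcs×1
wwCcss×WwCcSs grid (8·8=64): WwCCSs=4 WwCCss=4 WwCcSs=8 WwCcss=8 WwccSs=4 Wwccss=4 wwCCSs=4 wwCCss=4 wwCcSs=8 wwCcss=8 wwccSs=4 wwccss=4
W_ cc ss hits 4/64; gcd=4; 4÷4/64÷4 = 1/16

P(W_ cc ss) = 1/16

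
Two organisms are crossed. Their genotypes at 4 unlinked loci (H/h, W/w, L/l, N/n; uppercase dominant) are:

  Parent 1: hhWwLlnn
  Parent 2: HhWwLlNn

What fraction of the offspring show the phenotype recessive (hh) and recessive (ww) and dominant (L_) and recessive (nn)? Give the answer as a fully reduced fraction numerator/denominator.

P(hh ww L_ nn) = 3/64

hhWwLlnn gametes: hWLn×4, hWln×4, hwLn×4, hwln×4
HhWwLlNn gametes: HWLN×1, HWLn×1, HWlN×1, HWln×1, HwLN×1, HwLn×1, HwlN×1, Hwln×1, hWLN×1, hWLn×1, hWlN×1, hWln×1, hwLN×1, hwLn×1, hwlN×1, hwln×1
hhWwLlnn×HhWwLlNn grid (16·16=256): HhWWLLNn=4 HhWWLLnn=4 HhWWLlNn=8 HhWWLlnn=8 HhWWllNn=4 HhWWllnn=4 HhWwLLNn=8 HhWwLLnn=8 HhWwLlNn=16 HhWwLlnn=16 HhWwllNn=8 HhWwllnn=8 HhwwLLNn=4 HhwwLLnn=4 HhwwLlNn=8 HhwwLlnn=8 HhwwllNn=4 Hhwwllnn=4 hhWWLLNn=4 hhWWLLnn=4 hhWWLlNn=8 hhWWLlnn=8 hhWWllNn=4 hhWWllnn=4 hhWwLLNn=8 hhWwLLnn=8 hhWwLlNn=16 hhWwLlnn=16 hhWwllNn=8 hhWwllnn=8 hhwwLLNn=4 hhwwLLnn=4 hhwwLlNn=8 hhwwLlnn=8 hhwwllNn=4 hhwwllnn=4
hh ww L_ nn hits 12/256; gcd=4; 12÷4/256÷4 = 3/64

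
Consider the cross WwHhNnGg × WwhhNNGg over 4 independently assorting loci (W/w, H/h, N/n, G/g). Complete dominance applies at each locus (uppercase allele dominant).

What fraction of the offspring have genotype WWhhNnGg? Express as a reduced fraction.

WwHhNnGg gametes: WHNG×1, WHNg×1, WHnG×1, WHng×1, WhNG×1, WhNg×1, WhnG×1, Whng×1, wHNG×1, wHNg×1, wHnG×1, wHng×1, whNG×1, whNg×1, whnG×1, whng×1
WwhhNNGg gametes: WhNG×4, WhNg×4, whNG×4, whNg×4
WwHhNnGg×WwhhNNGg grid (16·16=256): WWHhNNGG=4 WWHhNNGg=8 WWHhNNgg=4 WWHhNnGG=4 WWHhNnGg=8 WWHhNngg=4 WWhhNNGG=4 WWhhNNGg=8 WWhhNNgg=4 WWhhNnGG=4 WWhhNnGg=8 WWhhNngg=4 WwHhNNGG=8 WwHhNNGg=16 WwHhNNgg=8 WwHhNnGG=8 WwHhNnGg=16 WwHhNngg=8 WwhhNNGG=8 WwhhNNGg=16 WwhhNNgg=8 WwhhNnGG=8 WwhhNnGg=16 WwhhNngg=8 wwHhNNGG=4 wwHhNNGg=8 wwHhNNgg=4 wwHhNnGG=4 wwHhNnGg=8 wwHhNngg=4 wwhhNNGG=4 wwhhNNGg=8 wwhhNNgg=4 wwhhNnGG=4 wwhhNnGg=8 wwhhNngg=4
WWhhNnGg hits 8/256; gcd=8; 8÷8/256÷8 = 1/32

P(WWhhNnGg) = 1/32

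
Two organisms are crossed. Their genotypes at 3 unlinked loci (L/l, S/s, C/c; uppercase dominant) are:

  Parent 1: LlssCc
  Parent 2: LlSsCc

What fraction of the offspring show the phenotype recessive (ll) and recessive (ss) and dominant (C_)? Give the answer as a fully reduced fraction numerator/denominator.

P(ll ss C_) = 3/32

LlssCc gametes: LsC×2, Lsc×2, lsC×2, lsc×2
LlSsCc gametes: LSC×1, LSc×1, LsC×1, Lsc×1, lSC×1, lSc×1, lsC×1, lsc×1
LlssCc×LlSsCc grid (8·8=64): LLSsCC=2 LLSsCc=4 LLSscc=2 LLssCC=2 LLssCc=4 LLsscc=2 LlSsCC=4 LlSsCc=8 LlSscc=4 LlssCC=4 LlssCc=8 Llsscc=4 llSsCC=2 llSsCc=4 llSscc=2 llssCC=2 llssCc=4 llsscc=2
ll ss C_ hits 6/64; gcd=2; 6÷2/64÷2 = 3/32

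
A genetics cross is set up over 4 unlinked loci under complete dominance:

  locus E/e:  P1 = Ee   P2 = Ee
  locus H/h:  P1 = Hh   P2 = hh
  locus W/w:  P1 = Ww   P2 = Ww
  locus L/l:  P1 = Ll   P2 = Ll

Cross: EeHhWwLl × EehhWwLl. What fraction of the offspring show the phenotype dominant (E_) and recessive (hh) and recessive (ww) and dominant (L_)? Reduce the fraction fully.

P(E_ hh ww L_) = 9/128

EeHhWwLl gametes: EHWL×1, EHWl×1, EHwL×1, EHwl×1, EhWL×1, EhWl×1, EhwL×1, Ehwl×1, eHWL×1, eHWl×1, eHwL×1, eHwl×1, ehWL×1, ehWl×1, ehwL×1, ehwl×1
EehhWwLl gametes: EhWL×2, EhWl×2, EhwL×2, Ehwl×2, ehWL×2, ehWl×2, ehwL×2, ehwl×2
EeHhWwLl×EehhWwLl grid (16·16=256): EEHhWWLL=2 EEHhWWLl=4 EEHhWWll=2 EEHhWwLL=4 EEHhWwLl=8 EEHhWwll=4 EEHhwwLL=2 EEHhwwLl=4 EEHhwwll=2 EEhhWWLL=2 EEhhWWLl=4 EEhhWWll=2 EEhhWwLL=4 EEhhWwLl=8 EEhhWwll=4 EEhhwwLL=2 EEhhwwLl=4 EEhhwwll=2 EeHhWWLL=4 EeHhWWLl=8 EeHhWWll=4 EeHhWwLL=8 EeHhWwLl=16 EeHhWwll=8 EeHhwwLL=4 EeHhwwLl=8 EeHhwwll=4 EehhWWLL=4 EehhWWLl=8 EehhWWll=4 EehhWwLL=8 EehhWwLl=16 EehhWwll=8 EehhwwLL=4 EehhwwLl=8 Eehhwwll=4 eeHhWWLL=2 eeHhWWLl=4 eeHhWWll=2 eeHhWwLL=4 eeHhWwLl=8 eeHhWwll=4 eeHhwwLL=2 eeHhwwLl=4 eeHhwwll=2 eehhWWLL=2 eehhWWLl=4 eehhWWll=2 eehhWwLL=4 eehhWwLl=8 eehhWwll=4 eehhwwLL=2 eehhwwLl=4 eehhwwll=2
E_ hh ww L_ hits 18/256; gcd=2; 18÷2/256÷2 = 9/128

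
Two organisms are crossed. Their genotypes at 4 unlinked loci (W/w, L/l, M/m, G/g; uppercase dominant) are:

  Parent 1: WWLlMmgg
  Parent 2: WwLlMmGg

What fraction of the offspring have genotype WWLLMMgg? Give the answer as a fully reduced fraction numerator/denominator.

WWLlMmgg gametes: WLMg×4, WLmg×4, WlMg×4, Wlmg×4
WwLlMmGg gametes: WLMG×1, WLMg×1, WLmG×1, WLmg×1, WlMG×1, WlMg×1, WlmG×1, Wlmg×1, wLMG×1, wLMg×1, wLmG×1, wLmg×1, wlMG×1, wlMg×1, wlmG×1, wlmg×1
WWLlMmgg×WwLlMmGg grid (16·16=256): WWLLMMGg=4 WWLLMMgg=4 WWLLMmGg=8 WWLLMmgg=8 WWLLmmGg=4 WWLLmmgg=4 WWLlMMGg=8 WWLlMMgg=8 WWLlMmGg=16 WWLlMmgg=16 WWLlmmGg=8 WWLlmmgg=8 WWllMMGg=4 WWllMMgg=4 WWllMmGg=8 WWllMmgg=8 WWllmmGg=4 WWllmmgg=4 WwLLMMGg=4 WwLLMMgg=4 WwLLMmGg=8 WwLLMmgg=8 WwLLmmGg=4 WwLLmmgg=4 WwLlMMGg=8 WwLlMMgg=8 WwLlMmGg=16 WwLlMmgg=16 WwLlmmGg=8 WwLlmmgg=8 WwllMMGg=4 WwllMMgg=4 WwllMmGg=8 WwllMmgg=8 WwllmmGg=4 Wwllmmgg=4
WWLLMMgg hits 4/256; gcd=4; 4÷4/256÷4 = 1/64

P(WWLLMMgg) = 1/64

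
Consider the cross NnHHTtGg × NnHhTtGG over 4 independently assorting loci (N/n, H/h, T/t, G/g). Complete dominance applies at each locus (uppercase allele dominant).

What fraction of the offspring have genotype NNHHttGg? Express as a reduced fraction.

NnHHTtGg gametes: NHTG×2, NHTg×2, NHtG×2, NHtg×2, nHTG×2, nHTg×2, nHtG×2, nHtg×2
NnHhTtGG gametes: NHTG×2, NHtG×2, NhTG×2, NhtG×2, nHTG×2, nHtG×2, nhTG×2, nhtG×2
NnHHTtGg×NnHhTtGG grid (16·16=256): NNHHTTGG=4 NNHHTTGg=4 NNHHTtGG=8 NNHHTtGg=8 NNHHttGG=4 NNHHttGg=4 NNHhTTGG=4 NNHhTTGg=4 NNHhTtGG=8 NNHhTtGg=8 NNHhttGG=4 NNHhttGg=4 NnHHTTGG=8 NnHHTTGg=8 NnHHTtGG=16 NnHHTtGg=16 NnHHttGG=8 NnHHttGg=8 NnHhTTGG=8 NnHhTTGg=8 NnHhTtGG=16 NnHhTtGg=16 NnHhttGG=8 NnHhttGg=8 nnHHTTGG=4 nnHHTTGg=4 nnHHTtGG=8 nnHHTtGg=8 nnHHttGG=4 nnHHttGg=4 nnHhTTGG=4 nnHhTTGg=4 nnHhTtGG=8 nnHhTtGg=8 nnHhttGG=4 nnHhttGg=4
NNHHttGg hits 4/256; gcd=4; 4÷4/256÷4 = 1/64

P(NNHHttGg) = 1/64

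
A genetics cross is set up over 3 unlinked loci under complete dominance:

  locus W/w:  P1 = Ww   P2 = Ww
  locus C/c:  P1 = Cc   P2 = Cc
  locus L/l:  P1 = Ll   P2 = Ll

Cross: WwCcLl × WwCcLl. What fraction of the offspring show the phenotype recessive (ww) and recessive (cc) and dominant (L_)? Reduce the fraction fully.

WwCcLl gametes: WCL×1, WCl×1, WcL×1, Wcl×1, wCL×1, wCl×1, wcL×1, wcl×1
WwCcLl gametes: WCL×1, WCl×1, WcL×1, Wcl×1, wCL×1, wCl×1, wcL×1, wcl×1
WwCcLl×WwCcLl grid (8·8=64): WWCCLL=1 WWCCLl=2 WWCCll=1 WWCcLL=2 WWCcLl=4 WWCcll=2 WWccLL=1 WWccLl=2 WWccll=1 WwCCLL=2 WwCCLl=4 WwCCll=2 WwCcLL=4 WwCcLl=8 WwCcll=4 WwccLL=2 WwccLl=4 Wwccll=2 wwCCLL=1 wwCCLl=2 wwCCll=1 wwCcLL=2 wwCcLl=4 wwCcll=2 wwccLL=1 wwccLl=2 wwccll=1
ww cc L_ hits 3/64; gcd=1; 3÷1/64÷1 = 3/64

P(ww cc L_) = 3/64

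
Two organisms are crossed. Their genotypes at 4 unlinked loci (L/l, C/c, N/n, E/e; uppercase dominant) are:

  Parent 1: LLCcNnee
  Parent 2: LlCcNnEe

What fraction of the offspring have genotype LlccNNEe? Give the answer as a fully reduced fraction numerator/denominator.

P(LlccNNEe) = 1/64

LLCcNnee gametes: LCNe×4, LCne×4, LcNe×4, Lcne×4
LlCcNnEe gametes: LCNE×1, LCNe×1, LCnE×1, LCne×1, LcNE×1, LcNe×1, LcnE×1, Lcne×1, lCNE×1, lCNe×1, lCnE×1, lCne×1, lcNE×1, lcNe×1, lcnE×1, lcne×1
LLCcNnee×LlCcNnEe grid (16·16=256): LLCCNNEe=4 LLCCNNee=4 LLCCNnEe=8 LLCCNnee=8 LLCCnnEe=4 LLCCnnee=4 LLCcNNEe=8 LLCcNNee=8 LLCcNnEe=16 LLCcNnee=16 LLCcnnEe=8 LLCcnnee=8 LLccNNEe=4 LLccNNee=4 LLccNnEe=8 LLccNnee=8 LLccnnEe=4 LLccnnee=4 LlCCNNEe=4 LlCCNNee=4 LlCCNnEe=8 LlCCNnee=8 LlCCnnEe=4 LlCCnnee=4 LlCcNNEe=8 LlCcNNee=8 LlCcNnEe=16 LlCcNnee=16 LlCcnnEe=8 LlCcnnee=8 LlccNNEe=4 LlccNNee=4 LlccNnEe=8 LlccNnee=8 LlccnnEe=4 Llccnnee=4
LlccNNEe hits 4/256; gcd=4; 4÷4/256÷4 = 1/64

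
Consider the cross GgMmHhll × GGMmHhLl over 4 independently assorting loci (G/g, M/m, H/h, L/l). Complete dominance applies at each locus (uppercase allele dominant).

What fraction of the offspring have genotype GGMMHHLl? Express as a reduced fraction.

GgMmHhll gametes: GMHl×2, GMhl×2, GmHl×2, Gmhl×2, gMHl×2, gMhl×2, gmHl×2, gmhl×2
GGMmHhLl gametes: GMHL×2, GMHl×2, GMhL×2, GMhl×2, GmHL×2, GmHl×2, GmhL×2, Gmhl×2
GgMmHhll×GGMmHhLl grid (16·16=256): GGMMHHLl=4 GGMMHHll=4 GGMMHhLl=8 GGMMHhll=8 GGMMhhLl=4 GGMMhhll=4 GGMmHHLl=8 GGMmHHll=8 GGMmHhLl=16 GGMmHhll=16 GGMmhhLl=8 GGMmhhll=8 GGmmHHLl=4 GGmmHHll=4 GGmmHhLl=8 GGmmHhll=8 GGmmhhLl=4 GGmmhhll=4 GgMMHHLl=4 GgMMHHll=4 GgMMHhLl=8 GgMMHhll=8 GgMMhhLl=4 GgMMhhll=4 GgMmHHLl=8 GgMmHHll=8 GgMmHhLl=16 GgMmHhll=16 GgMmhhLl=8 GgMmhhll=8 GgmmHHLl=4 GgmmHHll=4 GgmmHhLl=8 GgmmHhll=8 GgmmhhLl=4 Ggmmhhll=4
GGMMHHLl hits 4/256; gcd=4; 4÷4/256÷4 = 1/64

P(GGMMHHLl) = 1/64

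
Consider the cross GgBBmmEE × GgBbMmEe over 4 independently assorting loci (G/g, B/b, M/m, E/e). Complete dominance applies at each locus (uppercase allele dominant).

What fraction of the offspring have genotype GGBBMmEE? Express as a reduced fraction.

P(GGBBMmEE) = 1/32

GgBBmmEE gametes: GBmE×8, gBmE×8
GgBbMmEe gametes: GBME×1, GBMe×1, GBmE×1, GBme×1, GbME×1, GbMe×1, GbmE×1, Gbme×1, gBME×1, gBMe×1, gBmE×1, gBme×1, gbME×1, gbMe×1, gbmE×1, gbme×1
GgBBmmEE×GgBbMmEe grid (16·16=256): GGBBMmEE=8 GGBBMmEe=8 GGBBmmEE=8 GGBBmmEe=8 GGBbMmEE=8 GGBbMmEe=8 GGBbmmEE=8 GGBbmmEe=8 GgBBMmEE=16 GgBBMmEe=16 GgBBmmEE=16 GgBBmmEe=16 GgBbMmEE=16 GgBbMmEe=16 GgBbmmEE=16 GgBbmmEe=16 ggBBMmEE=8 ggBBMmEe=8 ggBBmmEE=8 ggBBmmEe=8 ggBbMmEE=8 ggBbMmEe=8 ggBbmmEE=8 ggBbmmEe=8
GGBBMmEE hits 8/256; gcd=8; 8÷8/256÷8 = 1/32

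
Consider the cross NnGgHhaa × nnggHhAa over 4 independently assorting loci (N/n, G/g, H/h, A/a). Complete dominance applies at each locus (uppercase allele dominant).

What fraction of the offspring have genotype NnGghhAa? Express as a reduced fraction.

NnGgHhaa gametes: NGHa×2, NGha×2, NgHa×2, Ngha×2, nGHa×2, nGha×2, ngHa×2, ngha×2
nnggHhAa gametes: ngHA×4, ngHa×4, nghA×4, ngha×4
NnGgHhaa×nnggHhAa grid (16·16=256): NnGgHHAa=8 NnGgHHaa=8 NnGgHhAa=16 NnGgHhaa=16 NnGghhAa=8 NnGghhaa=8 NnggHHAa=8 NnggHHaa=8 NnggHhAa=16 NnggHhaa=16 NngghhAa=8 Nngghhaa=8 nnGgHHAa=8 nnGgHHaa=8 nnGgHhAa=16 nnGgHhaa=16 nnGghhAa=8 nnGghhaa=8 nnggHHAa=8 nnggHHaa=8 nnggHhAa=16 nnggHhaa=16 nngghhAa=8 nngghhaa=8
NnGghhAa hits 8/256; gcd=8; 8÷8/256÷8 = 1/32

P(NnGghhAa) = 1/32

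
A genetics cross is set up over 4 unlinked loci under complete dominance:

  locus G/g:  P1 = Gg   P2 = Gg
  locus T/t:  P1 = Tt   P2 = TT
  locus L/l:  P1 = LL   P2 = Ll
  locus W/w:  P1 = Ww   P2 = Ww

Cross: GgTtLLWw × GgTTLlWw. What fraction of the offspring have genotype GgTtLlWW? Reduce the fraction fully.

P(GgTtLlWW) = 1/32

GgTtLLWw gametes: GTLW×2, GTLw×2, GtLW×2, GtLw×2, gTLW×2, gTLw×2, gtLW×2, gtLw×2
GgTTLlWw gametes: GTLW×2, GTLw×2, GTlW×2, GTlw×2, gTLW×2, gTLw×2, gTlW×2, gTlw×2
GgTtLLWw×GgTTLlWw grid (16·16=256): GGTTLLWW=4 GGTTLLWw=8 GGTTLLww=4 GGTTLlWW=4 GGTTLlWw=8 GGTTLlww=4 GGTtLLWW=4 GGTtLLWw=8 GGTtLLww=4 GGTtLlWW=4 GGTtLlWw=8 GGTtLlww=4 GgTTLLWW=8 GgTTLLWw=16 GgTTLLww=8 GgTTLlWW=8 GgTTLlWw=16 GgTTLlww=8 GgTtLLWW=8 GgTtLLWw=16 GgTtLLww=8 GgTtLlWW=8 GgTtLlWw=16 GgTtLlww=8 ggTTLLWW=4 ggTTLLWw=8 ggTTLLww=4 ggTTLlWW=4 ggTTLlWw=8 ggTTLlww=4 ggTtLLWW=4 ggTtLLWw=8 ggTtLLww=4 ggTtLlWW=4 ggTtLlWw=8 ggTtLlww=4
GgTtLlWW hits 8/256; gcd=8; 8÷8/256÷8 = 1/32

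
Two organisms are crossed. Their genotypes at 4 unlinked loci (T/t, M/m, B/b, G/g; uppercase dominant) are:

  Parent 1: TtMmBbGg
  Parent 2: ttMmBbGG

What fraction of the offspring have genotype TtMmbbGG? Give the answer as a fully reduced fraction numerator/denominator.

P(TtMmbbGG) = 1/32

TtMmBbGg gametes: TMBG×1, TMBg×1, TMbG×1, TMbg×1, TmBG×1, TmBg×1, TmbG×1, Tmbg×1, tMBG×1, tMBg×1, tMbG×1, tMbg×1, tmBG×1, tmBg×1, tmbG×1, tmbg×1
ttMmBbGG gametes: tMBG×4, tMbG×4, tmBG×4, tmbG×4
TtMmBbGg×ttMmBbGG grid (16·16=256): TtMMBBGG=4 TtMMBBGg=4 TtMMBbGG=8 TtMMBbGg=8 TtMMbbGG=4 TtMMbbGg=4 TtMmBBGG=8 TtMmBBGg=8 TtMmBbGG=16 TtMmBbGg=16 TtMmbbGG=8 TtMmbbGg=8 TtmmBBGG=4 TtmmBBGg=4 TtmmBbGG=8 TtmmBbGg=8 TtmmbbGG=4 TtmmbbGg=4 ttMMBBGG=4 ttMMBBGg=4 ttMMBbGG=8 ttMMBbGg=8 ttMMbbGG=4 ttMMbbGg=4 ttMmBBGG=8 ttMmBBGg=8 ttMmBbGG=16 ttMmBbGg=16 ttMmbbGG=8 ttMmbbGg=8 ttmmBBGG=4 ttmmBBGg=4 ttmmBbGG=8 ttmmBbGg=8 ttmmbbGG=4 ttmmbbGg=4
TtMmbbGG hits 8/256; gcd=8; 8÷8/256÷8 = 1/32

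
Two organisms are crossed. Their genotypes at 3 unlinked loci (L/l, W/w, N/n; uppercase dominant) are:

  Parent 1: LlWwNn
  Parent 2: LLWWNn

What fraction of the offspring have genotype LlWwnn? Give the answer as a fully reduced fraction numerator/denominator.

P(LlWwnn) = 1/16

LlWwNn gametes: LWN×1, LWn×1, LwN×1, Lwn×1, lWN×1, lWn×1, lwN×1, lwn×1
LLWWNn gametes: LWN×4, LWn×4
LlWwNn×LLWWNn grid (8·8=64): LLWWNN=4 LLWWNn=8 LLWWnn=4 LLWwNN=4 LLWwNn=8 LLWwnn=4 LlWWNN=4 LlWWNn=8 LlWWnn=4 LlWwNN=4 LlWwNn=8 LlWwnn=4
LlWwnn hits 4/64; gcd=4; 4÷4/64÷4 = 1/16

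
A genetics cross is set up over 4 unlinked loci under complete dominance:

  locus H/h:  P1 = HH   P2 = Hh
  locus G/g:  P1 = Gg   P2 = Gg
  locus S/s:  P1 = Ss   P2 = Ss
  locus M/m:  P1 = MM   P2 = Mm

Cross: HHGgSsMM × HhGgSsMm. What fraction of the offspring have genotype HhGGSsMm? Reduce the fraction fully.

P(HhGGSsMm) = 1/32

HHGgSsMM gametes: HGSM×4, HGsM×4, HgSM×4, HgsM×4
HhGgSsMm gametes: HGSM×1, HGSm×1, HGsM×1, HGsm×1, HgSM×1, HgSm×1, HgsM×1, Hgsm×1, hGSM×1, hGSm×1, hGsM×1, hGsm×1, hgSM×1, hgSm×1, hgsM×1, hgsm×1
HHGgSsMM×HhGgSsMm grid (16·16=256): HHGGSSMM=4 HHGGSSMm=4 HHGGSsMM=8 HHGGSsMm=8 HHGGssMM=4 HHGGssMm=4 HHGgSSMM=8 HHGgSSMm=8 HHGgSsMM=16 HHGgSsMm=16 HHGgssMM=8 HHGgssMm=8 HHggSSMM=4 HHggSSMm=4 HHggSsMM=8 HHggSsMm=8 HHggssMM=4 HHggssMm=4 HhGGSSMM=4 HhGGSSMm=4 HhGGSsMM=8 HhGGSsMm=8 HhGGssMM=4 HhGGssMm=4 HhGgSSMM=8 HhGgSSMm=8 HhGgSsMM=16 HhGgSsMm=16 HhGgssMM=8 HhGgssMm=8 HhggSSMM=4 HhggSSMm=4 HhggSsMM=8 HhggSsMm=8 HhggssMM=4 HhggssMm=4
HhGGSsMm hits 8/256; gcd=8; 8÷8/256÷8 = 1/32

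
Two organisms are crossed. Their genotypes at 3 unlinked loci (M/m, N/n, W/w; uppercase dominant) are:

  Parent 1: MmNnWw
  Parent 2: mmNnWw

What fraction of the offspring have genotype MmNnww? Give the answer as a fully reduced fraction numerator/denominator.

MmNnWw gametes: MNW×1, MNw×1, MnW×1, Mnw×1, mNW×1, mNw×1, mnW×1, mnw×1
mmNnWw gametes: mNW×2, mNw×2, mnW×2, mnw×2
MmNnWw×mmNnWw grid (8·8=64): MmNNWW=2 MmNNWw=4 MmNNww=2 MmNnWW=4 MmNnWw=8 MmNnww=4 MmnnWW=2 MmnnWw=4 Mmnnww=2 mmNNWW=2 mmNNWw=4 mmNNww=2 mmNnWW=4 mmNnWw=8 mmNnww=4 mmnnWW=2 mmnnWw=4 mmnnww=2
MmNnww hits 4/64; gcd=4; 4÷4/64÷4 = 1/16

P(MmNnww) = 1/16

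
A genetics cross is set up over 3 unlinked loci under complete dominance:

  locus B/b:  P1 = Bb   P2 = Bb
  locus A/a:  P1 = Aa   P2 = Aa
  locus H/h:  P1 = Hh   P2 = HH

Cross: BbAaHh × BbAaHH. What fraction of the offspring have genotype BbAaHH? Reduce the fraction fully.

P(BbAaHH) = 1/8

BbAaHh gametes: BAH×1, BAh×1, BaH×1, Bah×1, bAH×1, bAh×1, baH×1, bah×1
BbAaHH gametes: BAH×2, BaH×2, bAH×2, baH×2
BbAaHh×BbAaHH grid (8·8=64): BBAAHH=2 BBAAHh=2 BBAaHH=4 BBAaHh=4 BBaaHH=2 BBaaHh=2 BbAAHH=4 BbAAHh=4 BbAaHH=8 BbAaHh=8 BbaaHH=4 BbaaHh=4 bbAAHH=2 bbAAHh=2 bbAaHH=4 bbAaHh=4 bbaaHH=2 bbaaHh=2
BbAaHH hits 8/64; gcd=8; 8÷8/64÷8 = 1/8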